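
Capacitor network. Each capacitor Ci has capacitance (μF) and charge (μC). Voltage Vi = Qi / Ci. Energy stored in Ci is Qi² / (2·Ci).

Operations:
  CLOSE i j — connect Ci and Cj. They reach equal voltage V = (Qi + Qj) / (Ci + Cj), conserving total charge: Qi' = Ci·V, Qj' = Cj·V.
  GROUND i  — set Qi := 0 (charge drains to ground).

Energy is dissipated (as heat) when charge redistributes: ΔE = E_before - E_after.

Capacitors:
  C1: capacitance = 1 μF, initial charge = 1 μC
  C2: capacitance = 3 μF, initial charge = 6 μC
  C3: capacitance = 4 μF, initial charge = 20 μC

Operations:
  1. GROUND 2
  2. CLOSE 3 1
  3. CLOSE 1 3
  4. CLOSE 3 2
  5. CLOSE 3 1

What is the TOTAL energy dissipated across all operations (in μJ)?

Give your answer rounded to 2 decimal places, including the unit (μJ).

Answer: 28.82 μJ

Derivation:
Initial: C1(1μF, Q=1μC, V=1.00V), C2(3μF, Q=6μC, V=2.00V), C3(4μF, Q=20μC, V=5.00V)
Op 1: GROUND 2: Q2=0; energy lost=6.000
Op 2: CLOSE 3-1: Q_total=21.00, C_total=5.00, V=4.20; Q3=16.80, Q1=4.20; dissipated=6.400
Op 3: CLOSE 1-3: Q_total=21.00, C_total=5.00, V=4.20; Q1=4.20, Q3=16.80; dissipated=0.000
Op 4: CLOSE 3-2: Q_total=16.80, C_total=7.00, V=2.40; Q3=9.60, Q2=7.20; dissipated=15.120
Op 5: CLOSE 3-1: Q_total=13.80, C_total=5.00, V=2.76; Q3=11.04, Q1=2.76; dissipated=1.296
Total dissipated: 28.816 μJ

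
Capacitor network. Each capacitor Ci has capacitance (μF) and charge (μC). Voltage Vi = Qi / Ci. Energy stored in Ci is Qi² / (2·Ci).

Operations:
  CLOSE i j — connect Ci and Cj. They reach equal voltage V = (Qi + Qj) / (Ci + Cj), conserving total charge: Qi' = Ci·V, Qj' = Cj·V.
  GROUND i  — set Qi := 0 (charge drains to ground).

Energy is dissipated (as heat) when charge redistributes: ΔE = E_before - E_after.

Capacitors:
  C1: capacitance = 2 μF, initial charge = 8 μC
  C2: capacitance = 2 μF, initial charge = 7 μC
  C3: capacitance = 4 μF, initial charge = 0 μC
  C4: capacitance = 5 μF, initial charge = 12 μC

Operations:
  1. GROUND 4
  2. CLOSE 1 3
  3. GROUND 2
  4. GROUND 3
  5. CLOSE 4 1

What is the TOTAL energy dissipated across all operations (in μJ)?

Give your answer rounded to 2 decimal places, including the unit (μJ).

Answer: 42.14 μJ

Derivation:
Initial: C1(2μF, Q=8μC, V=4.00V), C2(2μF, Q=7μC, V=3.50V), C3(4μF, Q=0μC, V=0.00V), C4(5μF, Q=12μC, V=2.40V)
Op 1: GROUND 4: Q4=0; energy lost=14.400
Op 2: CLOSE 1-3: Q_total=8.00, C_total=6.00, V=1.33; Q1=2.67, Q3=5.33; dissipated=10.667
Op 3: GROUND 2: Q2=0; energy lost=12.250
Op 4: GROUND 3: Q3=0; energy lost=3.556
Op 5: CLOSE 4-1: Q_total=2.67, C_total=7.00, V=0.38; Q4=1.90, Q1=0.76; dissipated=1.270
Total dissipated: 42.142 μJ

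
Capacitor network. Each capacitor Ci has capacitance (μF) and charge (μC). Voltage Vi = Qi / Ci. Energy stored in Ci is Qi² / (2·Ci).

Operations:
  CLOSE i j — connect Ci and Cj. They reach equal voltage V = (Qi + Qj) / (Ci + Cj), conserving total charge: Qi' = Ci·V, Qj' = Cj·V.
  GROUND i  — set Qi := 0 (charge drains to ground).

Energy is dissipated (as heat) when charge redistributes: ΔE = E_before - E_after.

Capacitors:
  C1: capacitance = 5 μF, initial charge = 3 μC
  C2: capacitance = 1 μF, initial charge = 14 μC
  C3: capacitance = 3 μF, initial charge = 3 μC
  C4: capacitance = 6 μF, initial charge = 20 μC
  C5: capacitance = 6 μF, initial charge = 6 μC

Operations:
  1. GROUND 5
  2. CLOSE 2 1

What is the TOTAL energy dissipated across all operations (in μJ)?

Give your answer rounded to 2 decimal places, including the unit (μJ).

Answer: 77.82 μJ

Derivation:
Initial: C1(5μF, Q=3μC, V=0.60V), C2(1μF, Q=14μC, V=14.00V), C3(3μF, Q=3μC, V=1.00V), C4(6μF, Q=20μC, V=3.33V), C5(6μF, Q=6μC, V=1.00V)
Op 1: GROUND 5: Q5=0; energy lost=3.000
Op 2: CLOSE 2-1: Q_total=17.00, C_total=6.00, V=2.83; Q2=2.83, Q1=14.17; dissipated=74.817
Total dissipated: 77.817 μJ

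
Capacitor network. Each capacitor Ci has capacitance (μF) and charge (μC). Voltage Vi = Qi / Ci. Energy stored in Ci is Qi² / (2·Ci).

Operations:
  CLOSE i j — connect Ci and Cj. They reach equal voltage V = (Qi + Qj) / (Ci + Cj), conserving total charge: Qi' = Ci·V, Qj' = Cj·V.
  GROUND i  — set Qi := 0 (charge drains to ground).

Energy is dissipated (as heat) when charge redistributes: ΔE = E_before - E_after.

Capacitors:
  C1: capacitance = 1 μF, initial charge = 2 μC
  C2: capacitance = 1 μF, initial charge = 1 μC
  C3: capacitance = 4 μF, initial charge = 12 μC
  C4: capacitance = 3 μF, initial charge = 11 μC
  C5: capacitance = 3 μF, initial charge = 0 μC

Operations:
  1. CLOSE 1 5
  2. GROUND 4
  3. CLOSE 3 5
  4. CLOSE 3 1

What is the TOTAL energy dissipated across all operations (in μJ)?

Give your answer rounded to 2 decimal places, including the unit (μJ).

Answer: 27.84 μJ

Derivation:
Initial: C1(1μF, Q=2μC, V=2.00V), C2(1μF, Q=1μC, V=1.00V), C3(4μF, Q=12μC, V=3.00V), C4(3μF, Q=11μC, V=3.67V), C5(3μF, Q=0μC, V=0.00V)
Op 1: CLOSE 1-5: Q_total=2.00, C_total=4.00, V=0.50; Q1=0.50, Q5=1.50; dissipated=1.500
Op 2: GROUND 4: Q4=0; energy lost=20.167
Op 3: CLOSE 3-5: Q_total=13.50, C_total=7.00, V=1.93; Q3=7.71, Q5=5.79; dissipated=5.357
Op 4: CLOSE 3-1: Q_total=8.21, C_total=5.00, V=1.64; Q3=6.57, Q1=1.64; dissipated=0.816
Total dissipated: 27.840 μJ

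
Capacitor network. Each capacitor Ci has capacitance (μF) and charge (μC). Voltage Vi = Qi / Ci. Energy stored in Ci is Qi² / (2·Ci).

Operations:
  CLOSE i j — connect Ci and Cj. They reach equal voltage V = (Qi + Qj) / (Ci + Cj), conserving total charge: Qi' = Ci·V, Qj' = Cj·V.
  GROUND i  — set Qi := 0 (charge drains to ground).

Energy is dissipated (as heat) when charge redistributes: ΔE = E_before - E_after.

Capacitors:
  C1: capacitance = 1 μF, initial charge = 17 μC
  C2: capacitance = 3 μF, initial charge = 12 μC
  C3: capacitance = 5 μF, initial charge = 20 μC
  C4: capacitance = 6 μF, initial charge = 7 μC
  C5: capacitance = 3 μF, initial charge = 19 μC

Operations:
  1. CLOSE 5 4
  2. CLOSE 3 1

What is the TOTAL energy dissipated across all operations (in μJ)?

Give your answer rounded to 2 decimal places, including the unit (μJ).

Answer: 97.11 μJ

Derivation:
Initial: C1(1μF, Q=17μC, V=17.00V), C2(3μF, Q=12μC, V=4.00V), C3(5μF, Q=20μC, V=4.00V), C4(6μF, Q=7μC, V=1.17V), C5(3μF, Q=19μC, V=6.33V)
Op 1: CLOSE 5-4: Q_total=26.00, C_total=9.00, V=2.89; Q5=8.67, Q4=17.33; dissipated=26.694
Op 2: CLOSE 3-1: Q_total=37.00, C_total=6.00, V=6.17; Q3=30.83, Q1=6.17; dissipated=70.417
Total dissipated: 97.111 μJ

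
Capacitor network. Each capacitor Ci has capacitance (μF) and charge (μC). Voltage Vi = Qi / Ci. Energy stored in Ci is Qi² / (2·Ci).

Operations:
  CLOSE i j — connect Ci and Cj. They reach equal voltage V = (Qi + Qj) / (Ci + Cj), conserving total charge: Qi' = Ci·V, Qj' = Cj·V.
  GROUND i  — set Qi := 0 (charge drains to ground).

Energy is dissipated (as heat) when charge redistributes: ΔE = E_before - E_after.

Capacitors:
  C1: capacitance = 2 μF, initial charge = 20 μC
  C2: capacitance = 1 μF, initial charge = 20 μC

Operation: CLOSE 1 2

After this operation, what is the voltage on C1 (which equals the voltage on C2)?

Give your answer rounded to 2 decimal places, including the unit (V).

Initial: C1(2μF, Q=20μC, V=10.00V), C2(1μF, Q=20μC, V=20.00V)
Op 1: CLOSE 1-2: Q_total=40.00, C_total=3.00, V=13.33; Q1=26.67, Q2=13.33; dissipated=33.333

Answer: 13.33 V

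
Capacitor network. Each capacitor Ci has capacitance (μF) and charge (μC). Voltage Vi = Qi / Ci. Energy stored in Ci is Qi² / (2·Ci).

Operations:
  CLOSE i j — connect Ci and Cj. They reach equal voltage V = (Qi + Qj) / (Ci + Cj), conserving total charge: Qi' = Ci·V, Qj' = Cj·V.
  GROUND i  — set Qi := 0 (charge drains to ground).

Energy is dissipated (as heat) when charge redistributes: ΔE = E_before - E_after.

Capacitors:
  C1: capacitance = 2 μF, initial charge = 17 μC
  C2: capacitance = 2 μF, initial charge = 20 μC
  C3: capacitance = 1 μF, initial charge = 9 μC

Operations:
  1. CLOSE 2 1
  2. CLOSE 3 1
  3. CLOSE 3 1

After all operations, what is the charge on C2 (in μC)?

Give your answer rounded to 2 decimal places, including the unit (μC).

Initial: C1(2μF, Q=17μC, V=8.50V), C2(2μF, Q=20μC, V=10.00V), C3(1μF, Q=9μC, V=9.00V)
Op 1: CLOSE 2-1: Q_total=37.00, C_total=4.00, V=9.25; Q2=18.50, Q1=18.50; dissipated=1.125
Op 2: CLOSE 3-1: Q_total=27.50, C_total=3.00, V=9.17; Q3=9.17, Q1=18.33; dissipated=0.021
Op 3: CLOSE 3-1: Q_total=27.50, C_total=3.00, V=9.17; Q3=9.17, Q1=18.33; dissipated=0.000
Final charges: Q1=18.33, Q2=18.50, Q3=9.17

Answer: 18.50 μC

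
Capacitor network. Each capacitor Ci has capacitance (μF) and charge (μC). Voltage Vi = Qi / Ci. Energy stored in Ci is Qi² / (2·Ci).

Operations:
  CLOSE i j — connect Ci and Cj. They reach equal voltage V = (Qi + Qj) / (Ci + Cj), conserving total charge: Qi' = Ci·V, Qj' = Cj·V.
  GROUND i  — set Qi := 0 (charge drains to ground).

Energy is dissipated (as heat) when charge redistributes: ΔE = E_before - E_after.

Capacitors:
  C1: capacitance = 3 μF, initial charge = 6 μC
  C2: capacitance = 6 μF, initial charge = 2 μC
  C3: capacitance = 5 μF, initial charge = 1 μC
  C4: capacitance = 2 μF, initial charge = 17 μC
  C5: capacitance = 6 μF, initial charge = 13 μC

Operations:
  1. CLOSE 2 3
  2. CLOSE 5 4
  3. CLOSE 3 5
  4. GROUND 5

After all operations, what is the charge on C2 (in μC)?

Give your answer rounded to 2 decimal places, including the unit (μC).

Initial: C1(3μF, Q=6μC, V=2.00V), C2(6μF, Q=2μC, V=0.33V), C3(5μF, Q=1μC, V=0.20V), C4(2μF, Q=17μC, V=8.50V), C5(6μF, Q=13μC, V=2.17V)
Op 1: CLOSE 2-3: Q_total=3.00, C_total=11.00, V=0.27; Q2=1.64, Q3=1.36; dissipated=0.024
Op 2: CLOSE 5-4: Q_total=30.00, C_total=8.00, V=3.75; Q5=22.50, Q4=7.50; dissipated=30.083
Op 3: CLOSE 3-5: Q_total=23.86, C_total=11.00, V=2.17; Q3=10.85, Q5=13.02; dissipated=16.488
Op 4: GROUND 5: Q5=0; energy lost=14.119
Final charges: Q1=6.00, Q2=1.64, Q3=10.85, Q4=7.50, Q5=0.00

Answer: 1.64 μC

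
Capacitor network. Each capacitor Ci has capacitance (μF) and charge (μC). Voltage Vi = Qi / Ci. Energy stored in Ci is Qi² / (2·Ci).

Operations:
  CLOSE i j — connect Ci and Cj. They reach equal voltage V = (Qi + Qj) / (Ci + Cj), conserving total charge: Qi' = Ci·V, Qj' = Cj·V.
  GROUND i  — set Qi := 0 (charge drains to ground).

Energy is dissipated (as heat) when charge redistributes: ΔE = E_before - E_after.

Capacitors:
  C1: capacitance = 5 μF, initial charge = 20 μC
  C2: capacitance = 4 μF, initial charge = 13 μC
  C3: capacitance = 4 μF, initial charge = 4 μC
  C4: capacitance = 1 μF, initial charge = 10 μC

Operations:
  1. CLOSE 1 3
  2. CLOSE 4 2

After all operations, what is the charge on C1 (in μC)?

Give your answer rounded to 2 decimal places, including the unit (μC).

Answer: 13.33 μC

Derivation:
Initial: C1(5μF, Q=20μC, V=4.00V), C2(4μF, Q=13μC, V=3.25V), C3(4μF, Q=4μC, V=1.00V), C4(1μF, Q=10μC, V=10.00V)
Op 1: CLOSE 1-3: Q_total=24.00, C_total=9.00, V=2.67; Q1=13.33, Q3=10.67; dissipated=10.000
Op 2: CLOSE 4-2: Q_total=23.00, C_total=5.00, V=4.60; Q4=4.60, Q2=18.40; dissipated=18.225
Final charges: Q1=13.33, Q2=18.40, Q3=10.67, Q4=4.60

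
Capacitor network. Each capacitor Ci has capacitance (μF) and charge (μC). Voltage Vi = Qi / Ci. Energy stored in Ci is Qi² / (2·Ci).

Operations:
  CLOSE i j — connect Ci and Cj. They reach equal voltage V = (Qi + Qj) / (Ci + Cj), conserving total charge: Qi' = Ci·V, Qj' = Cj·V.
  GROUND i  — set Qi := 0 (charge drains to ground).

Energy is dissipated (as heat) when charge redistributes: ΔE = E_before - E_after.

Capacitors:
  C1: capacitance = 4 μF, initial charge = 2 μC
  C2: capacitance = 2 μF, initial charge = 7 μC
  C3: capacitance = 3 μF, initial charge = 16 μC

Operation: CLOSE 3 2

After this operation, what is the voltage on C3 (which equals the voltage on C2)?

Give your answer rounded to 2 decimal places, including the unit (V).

Answer: 4.60 V

Derivation:
Initial: C1(4μF, Q=2μC, V=0.50V), C2(2μF, Q=7μC, V=3.50V), C3(3μF, Q=16μC, V=5.33V)
Op 1: CLOSE 3-2: Q_total=23.00, C_total=5.00, V=4.60; Q3=13.80, Q2=9.20; dissipated=2.017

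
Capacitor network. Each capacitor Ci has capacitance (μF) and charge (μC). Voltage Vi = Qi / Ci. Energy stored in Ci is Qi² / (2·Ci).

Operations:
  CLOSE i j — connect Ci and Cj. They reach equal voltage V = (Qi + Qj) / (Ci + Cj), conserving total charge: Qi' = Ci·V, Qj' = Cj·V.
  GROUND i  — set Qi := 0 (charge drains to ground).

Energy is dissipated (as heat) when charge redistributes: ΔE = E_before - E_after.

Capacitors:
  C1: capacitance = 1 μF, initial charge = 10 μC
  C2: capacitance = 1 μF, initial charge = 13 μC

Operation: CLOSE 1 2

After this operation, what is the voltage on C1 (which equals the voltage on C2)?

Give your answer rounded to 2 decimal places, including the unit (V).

Answer: 11.50 V

Derivation:
Initial: C1(1μF, Q=10μC, V=10.00V), C2(1μF, Q=13μC, V=13.00V)
Op 1: CLOSE 1-2: Q_total=23.00, C_total=2.00, V=11.50; Q1=11.50, Q2=11.50; dissipated=2.250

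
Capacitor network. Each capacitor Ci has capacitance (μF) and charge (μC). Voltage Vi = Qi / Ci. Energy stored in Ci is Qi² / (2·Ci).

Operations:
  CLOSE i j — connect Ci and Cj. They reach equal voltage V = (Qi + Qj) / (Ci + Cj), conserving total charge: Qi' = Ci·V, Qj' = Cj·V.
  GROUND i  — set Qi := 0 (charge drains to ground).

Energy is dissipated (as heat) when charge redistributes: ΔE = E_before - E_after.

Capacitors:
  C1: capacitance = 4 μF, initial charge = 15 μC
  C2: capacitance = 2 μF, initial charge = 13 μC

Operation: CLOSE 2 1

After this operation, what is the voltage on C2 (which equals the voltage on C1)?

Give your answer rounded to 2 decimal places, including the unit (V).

Initial: C1(4μF, Q=15μC, V=3.75V), C2(2μF, Q=13μC, V=6.50V)
Op 1: CLOSE 2-1: Q_total=28.00, C_total=6.00, V=4.67; Q2=9.33, Q1=18.67; dissipated=5.042

Answer: 4.67 V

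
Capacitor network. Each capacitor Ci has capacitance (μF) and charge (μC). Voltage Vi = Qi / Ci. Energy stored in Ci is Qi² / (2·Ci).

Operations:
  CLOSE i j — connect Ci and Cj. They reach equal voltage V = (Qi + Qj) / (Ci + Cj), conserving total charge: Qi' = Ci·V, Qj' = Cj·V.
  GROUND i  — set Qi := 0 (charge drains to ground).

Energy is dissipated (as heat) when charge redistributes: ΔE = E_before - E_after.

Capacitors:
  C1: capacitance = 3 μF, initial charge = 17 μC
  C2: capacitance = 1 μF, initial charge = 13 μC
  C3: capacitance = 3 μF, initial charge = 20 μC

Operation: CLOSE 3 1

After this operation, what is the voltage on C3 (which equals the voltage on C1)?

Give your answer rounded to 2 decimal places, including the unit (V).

Answer: 6.17 V

Derivation:
Initial: C1(3μF, Q=17μC, V=5.67V), C2(1μF, Q=13μC, V=13.00V), C3(3μF, Q=20μC, V=6.67V)
Op 1: CLOSE 3-1: Q_total=37.00, C_total=6.00, V=6.17; Q3=18.50, Q1=18.50; dissipated=0.750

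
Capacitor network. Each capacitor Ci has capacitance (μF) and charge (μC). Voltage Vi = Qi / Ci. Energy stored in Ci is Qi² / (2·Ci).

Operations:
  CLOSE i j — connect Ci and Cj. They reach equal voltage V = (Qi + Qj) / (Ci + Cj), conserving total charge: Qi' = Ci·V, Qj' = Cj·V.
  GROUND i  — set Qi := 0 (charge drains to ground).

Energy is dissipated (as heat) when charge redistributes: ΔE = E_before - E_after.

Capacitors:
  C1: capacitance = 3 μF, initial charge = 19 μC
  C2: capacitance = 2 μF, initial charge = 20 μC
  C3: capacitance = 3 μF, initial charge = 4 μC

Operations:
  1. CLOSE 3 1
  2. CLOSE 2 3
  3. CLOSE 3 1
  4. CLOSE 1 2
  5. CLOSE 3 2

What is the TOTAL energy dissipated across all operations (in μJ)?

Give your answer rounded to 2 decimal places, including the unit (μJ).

Answer: 47.19 μJ

Derivation:
Initial: C1(3μF, Q=19μC, V=6.33V), C2(2μF, Q=20μC, V=10.00V), C3(3μF, Q=4μC, V=1.33V)
Op 1: CLOSE 3-1: Q_total=23.00, C_total=6.00, V=3.83; Q3=11.50, Q1=11.50; dissipated=18.750
Op 2: CLOSE 2-3: Q_total=31.50, C_total=5.00, V=6.30; Q2=12.60, Q3=18.90; dissipated=22.817
Op 3: CLOSE 3-1: Q_total=30.40, C_total=6.00, V=5.07; Q3=15.20, Q1=15.20; dissipated=4.563
Op 4: CLOSE 1-2: Q_total=27.80, C_total=5.00, V=5.56; Q1=16.68, Q2=11.12; dissipated=0.913
Op 5: CLOSE 3-2: Q_total=26.32, C_total=5.00, V=5.26; Q3=15.79, Q2=10.53; dissipated=0.146
Total dissipated: 47.189 μJ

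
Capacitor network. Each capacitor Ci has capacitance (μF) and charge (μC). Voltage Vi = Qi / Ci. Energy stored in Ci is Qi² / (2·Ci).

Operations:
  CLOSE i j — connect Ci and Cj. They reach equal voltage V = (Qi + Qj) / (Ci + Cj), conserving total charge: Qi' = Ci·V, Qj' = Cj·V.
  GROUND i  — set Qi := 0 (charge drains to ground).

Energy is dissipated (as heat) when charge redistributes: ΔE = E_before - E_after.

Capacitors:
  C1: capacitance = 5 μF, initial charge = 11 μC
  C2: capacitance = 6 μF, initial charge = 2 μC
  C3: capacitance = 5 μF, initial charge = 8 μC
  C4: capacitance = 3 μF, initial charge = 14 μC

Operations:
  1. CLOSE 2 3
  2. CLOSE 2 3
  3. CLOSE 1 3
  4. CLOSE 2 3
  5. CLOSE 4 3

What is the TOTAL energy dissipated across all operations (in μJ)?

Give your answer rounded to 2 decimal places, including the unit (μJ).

Initial: C1(5μF, Q=11μC, V=2.20V), C2(6μF, Q=2μC, V=0.33V), C3(5μF, Q=8μC, V=1.60V), C4(3μF, Q=14μC, V=4.67V)
Op 1: CLOSE 2-3: Q_total=10.00, C_total=11.00, V=0.91; Q2=5.45, Q3=4.55; dissipated=2.188
Op 2: CLOSE 2-3: Q_total=10.00, C_total=11.00, V=0.91; Q2=5.45, Q3=4.55; dissipated=0.000
Op 3: CLOSE 1-3: Q_total=15.55, C_total=10.00, V=1.55; Q1=7.77, Q3=7.77; dissipated=2.083
Op 4: CLOSE 2-3: Q_total=13.23, C_total=11.00, V=1.20; Q2=7.21, Q3=6.01; dissipated=0.568
Op 5: CLOSE 4-3: Q_total=20.01, C_total=8.00, V=2.50; Q4=7.50, Q3=12.51; dissipated=11.251
Total dissipated: 16.090 μJ

Answer: 16.09 μJ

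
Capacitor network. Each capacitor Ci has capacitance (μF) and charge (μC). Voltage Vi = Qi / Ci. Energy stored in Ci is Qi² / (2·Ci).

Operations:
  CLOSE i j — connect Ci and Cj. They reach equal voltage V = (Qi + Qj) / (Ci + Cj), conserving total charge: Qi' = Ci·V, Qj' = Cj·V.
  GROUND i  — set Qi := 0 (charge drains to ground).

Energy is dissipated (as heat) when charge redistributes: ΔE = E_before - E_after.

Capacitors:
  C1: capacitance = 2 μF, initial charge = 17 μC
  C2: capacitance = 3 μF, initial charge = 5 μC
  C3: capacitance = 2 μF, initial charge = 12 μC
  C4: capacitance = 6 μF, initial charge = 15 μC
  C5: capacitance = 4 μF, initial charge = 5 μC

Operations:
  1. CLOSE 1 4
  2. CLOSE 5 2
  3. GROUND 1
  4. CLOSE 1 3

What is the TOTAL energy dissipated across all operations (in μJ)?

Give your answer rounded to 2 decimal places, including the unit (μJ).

Initial: C1(2μF, Q=17μC, V=8.50V), C2(3μF, Q=5μC, V=1.67V), C3(2μF, Q=12μC, V=6.00V), C4(6μF, Q=15μC, V=2.50V), C5(4μF, Q=5μC, V=1.25V)
Op 1: CLOSE 1-4: Q_total=32.00, C_total=8.00, V=4.00; Q1=8.00, Q4=24.00; dissipated=27.000
Op 2: CLOSE 5-2: Q_total=10.00, C_total=7.00, V=1.43; Q5=5.71, Q2=4.29; dissipated=0.149
Op 3: GROUND 1: Q1=0; energy lost=16.000
Op 4: CLOSE 1-3: Q_total=12.00, C_total=4.00, V=3.00; Q1=6.00, Q3=6.00; dissipated=18.000
Total dissipated: 61.149 μJ

Answer: 61.15 μJ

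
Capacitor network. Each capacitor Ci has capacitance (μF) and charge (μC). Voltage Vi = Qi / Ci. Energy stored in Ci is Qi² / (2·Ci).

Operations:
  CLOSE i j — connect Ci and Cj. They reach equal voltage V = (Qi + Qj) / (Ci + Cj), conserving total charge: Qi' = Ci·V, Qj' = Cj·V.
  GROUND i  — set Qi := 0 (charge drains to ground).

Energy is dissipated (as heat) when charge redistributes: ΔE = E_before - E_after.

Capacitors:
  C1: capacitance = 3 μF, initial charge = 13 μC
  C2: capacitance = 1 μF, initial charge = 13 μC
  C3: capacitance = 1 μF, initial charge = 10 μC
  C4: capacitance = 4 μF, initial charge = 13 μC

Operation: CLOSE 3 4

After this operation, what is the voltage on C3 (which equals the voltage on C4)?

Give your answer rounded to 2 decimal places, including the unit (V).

Initial: C1(3μF, Q=13μC, V=4.33V), C2(1μF, Q=13μC, V=13.00V), C3(1μF, Q=10μC, V=10.00V), C4(4μF, Q=13μC, V=3.25V)
Op 1: CLOSE 3-4: Q_total=23.00, C_total=5.00, V=4.60; Q3=4.60, Q4=18.40; dissipated=18.225

Answer: 4.60 V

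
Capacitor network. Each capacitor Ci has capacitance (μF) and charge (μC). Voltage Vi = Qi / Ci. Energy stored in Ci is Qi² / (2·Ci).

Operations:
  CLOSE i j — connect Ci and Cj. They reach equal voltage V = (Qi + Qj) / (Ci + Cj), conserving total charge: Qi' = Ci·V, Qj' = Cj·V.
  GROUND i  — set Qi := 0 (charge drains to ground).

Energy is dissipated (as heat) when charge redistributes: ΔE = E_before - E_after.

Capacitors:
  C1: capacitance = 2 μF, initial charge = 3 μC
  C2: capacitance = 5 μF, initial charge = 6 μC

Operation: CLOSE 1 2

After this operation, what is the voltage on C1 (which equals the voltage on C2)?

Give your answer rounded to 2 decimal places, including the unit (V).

Initial: C1(2μF, Q=3μC, V=1.50V), C2(5μF, Q=6μC, V=1.20V)
Op 1: CLOSE 1-2: Q_total=9.00, C_total=7.00, V=1.29; Q1=2.57, Q2=6.43; dissipated=0.064

Answer: 1.29 V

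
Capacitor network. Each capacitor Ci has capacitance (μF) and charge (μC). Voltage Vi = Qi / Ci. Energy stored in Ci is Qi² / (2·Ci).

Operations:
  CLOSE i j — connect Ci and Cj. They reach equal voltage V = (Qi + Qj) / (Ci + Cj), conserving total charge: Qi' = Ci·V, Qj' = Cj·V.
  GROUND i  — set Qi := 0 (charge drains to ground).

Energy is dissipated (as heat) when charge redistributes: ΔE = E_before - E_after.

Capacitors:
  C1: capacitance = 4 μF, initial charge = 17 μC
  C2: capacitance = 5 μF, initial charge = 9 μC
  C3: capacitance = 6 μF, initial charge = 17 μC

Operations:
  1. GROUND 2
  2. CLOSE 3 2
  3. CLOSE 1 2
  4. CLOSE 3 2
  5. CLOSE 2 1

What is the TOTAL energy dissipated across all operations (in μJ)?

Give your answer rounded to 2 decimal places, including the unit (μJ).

Answer: 29.62 μJ

Derivation:
Initial: C1(4μF, Q=17μC, V=4.25V), C2(5μF, Q=9μC, V=1.80V), C3(6μF, Q=17μC, V=2.83V)
Op 1: GROUND 2: Q2=0; energy lost=8.100
Op 2: CLOSE 3-2: Q_total=17.00, C_total=11.00, V=1.55; Q3=9.27, Q2=7.73; dissipated=10.947
Op 3: CLOSE 1-2: Q_total=24.73, C_total=9.00, V=2.75; Q1=10.99, Q2=13.74; dissipated=8.127
Op 4: CLOSE 3-2: Q_total=23.01, C_total=11.00, V=2.09; Q3=12.55, Q2=10.46; dissipated=1.970
Op 5: CLOSE 2-1: Q_total=21.45, C_total=9.00, V=2.38; Q2=11.92, Q1=9.53; dissipated=0.478
Total dissipated: 29.622 μJ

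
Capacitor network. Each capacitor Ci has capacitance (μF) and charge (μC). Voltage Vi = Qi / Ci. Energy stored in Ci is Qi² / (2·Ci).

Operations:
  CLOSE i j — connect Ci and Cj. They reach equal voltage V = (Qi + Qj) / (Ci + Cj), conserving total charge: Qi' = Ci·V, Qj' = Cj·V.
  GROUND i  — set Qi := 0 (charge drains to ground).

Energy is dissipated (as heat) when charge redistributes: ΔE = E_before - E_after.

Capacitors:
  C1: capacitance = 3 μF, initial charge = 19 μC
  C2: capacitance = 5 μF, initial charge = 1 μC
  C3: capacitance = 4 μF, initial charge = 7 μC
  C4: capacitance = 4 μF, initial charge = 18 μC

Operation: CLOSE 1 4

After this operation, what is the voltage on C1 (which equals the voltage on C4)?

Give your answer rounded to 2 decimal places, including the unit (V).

Answer: 5.29 V

Derivation:
Initial: C1(3μF, Q=19μC, V=6.33V), C2(5μF, Q=1μC, V=0.20V), C3(4μF, Q=7μC, V=1.75V), C4(4μF, Q=18μC, V=4.50V)
Op 1: CLOSE 1-4: Q_total=37.00, C_total=7.00, V=5.29; Q1=15.86, Q4=21.14; dissipated=2.881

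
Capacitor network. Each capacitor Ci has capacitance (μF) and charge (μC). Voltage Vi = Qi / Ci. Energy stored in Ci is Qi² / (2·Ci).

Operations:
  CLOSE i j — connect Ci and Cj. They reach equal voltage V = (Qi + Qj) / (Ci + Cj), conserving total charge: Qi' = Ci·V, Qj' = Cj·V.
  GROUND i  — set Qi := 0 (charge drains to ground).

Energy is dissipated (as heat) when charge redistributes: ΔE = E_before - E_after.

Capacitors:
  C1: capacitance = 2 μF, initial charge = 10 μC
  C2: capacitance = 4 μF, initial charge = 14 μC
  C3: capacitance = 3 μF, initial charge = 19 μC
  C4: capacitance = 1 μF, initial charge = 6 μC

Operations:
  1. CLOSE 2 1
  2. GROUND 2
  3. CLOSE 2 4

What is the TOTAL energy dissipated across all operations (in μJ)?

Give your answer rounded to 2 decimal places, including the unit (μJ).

Answer: 47.90 μJ

Derivation:
Initial: C1(2μF, Q=10μC, V=5.00V), C2(4μF, Q=14μC, V=3.50V), C3(3μF, Q=19μC, V=6.33V), C4(1μF, Q=6μC, V=6.00V)
Op 1: CLOSE 2-1: Q_total=24.00, C_total=6.00, V=4.00; Q2=16.00, Q1=8.00; dissipated=1.500
Op 2: GROUND 2: Q2=0; energy lost=32.000
Op 3: CLOSE 2-4: Q_total=6.00, C_total=5.00, V=1.20; Q2=4.80, Q4=1.20; dissipated=14.400
Total dissipated: 47.900 μJ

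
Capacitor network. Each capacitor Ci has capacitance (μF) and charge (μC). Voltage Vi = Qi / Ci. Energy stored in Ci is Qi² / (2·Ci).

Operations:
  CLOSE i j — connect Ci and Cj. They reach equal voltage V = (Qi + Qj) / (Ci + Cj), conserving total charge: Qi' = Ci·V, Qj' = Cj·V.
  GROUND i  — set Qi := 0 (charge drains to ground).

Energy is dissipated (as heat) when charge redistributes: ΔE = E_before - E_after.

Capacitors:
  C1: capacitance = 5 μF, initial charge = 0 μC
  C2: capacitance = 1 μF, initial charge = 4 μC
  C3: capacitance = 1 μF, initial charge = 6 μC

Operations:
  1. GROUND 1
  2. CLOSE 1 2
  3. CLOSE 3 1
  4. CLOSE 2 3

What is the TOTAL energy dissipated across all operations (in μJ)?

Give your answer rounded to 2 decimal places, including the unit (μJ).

Answer: 18.72 μJ

Derivation:
Initial: C1(5μF, Q=0μC, V=0.00V), C2(1μF, Q=4μC, V=4.00V), C3(1μF, Q=6μC, V=6.00V)
Op 1: GROUND 1: Q1=0; energy lost=0.000
Op 2: CLOSE 1-2: Q_total=4.00, C_total=6.00, V=0.67; Q1=3.33, Q2=0.67; dissipated=6.667
Op 3: CLOSE 3-1: Q_total=9.33, C_total=6.00, V=1.56; Q3=1.56, Q1=7.78; dissipated=11.852
Op 4: CLOSE 2-3: Q_total=2.22, C_total=2.00, V=1.11; Q2=1.11, Q3=1.11; dissipated=0.198
Total dissipated: 18.716 μJ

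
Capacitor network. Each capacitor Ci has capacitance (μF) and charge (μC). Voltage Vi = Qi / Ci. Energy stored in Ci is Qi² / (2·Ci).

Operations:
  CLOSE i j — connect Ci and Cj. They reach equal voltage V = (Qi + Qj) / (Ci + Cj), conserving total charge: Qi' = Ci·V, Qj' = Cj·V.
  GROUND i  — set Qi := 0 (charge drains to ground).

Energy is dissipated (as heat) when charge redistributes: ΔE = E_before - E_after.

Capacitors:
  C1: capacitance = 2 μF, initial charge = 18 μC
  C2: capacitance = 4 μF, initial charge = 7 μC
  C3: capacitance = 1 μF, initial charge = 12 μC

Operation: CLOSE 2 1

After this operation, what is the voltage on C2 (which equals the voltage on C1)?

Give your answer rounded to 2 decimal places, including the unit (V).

Answer: 4.17 V

Derivation:
Initial: C1(2μF, Q=18μC, V=9.00V), C2(4μF, Q=7μC, V=1.75V), C3(1μF, Q=12μC, V=12.00V)
Op 1: CLOSE 2-1: Q_total=25.00, C_total=6.00, V=4.17; Q2=16.67, Q1=8.33; dissipated=35.042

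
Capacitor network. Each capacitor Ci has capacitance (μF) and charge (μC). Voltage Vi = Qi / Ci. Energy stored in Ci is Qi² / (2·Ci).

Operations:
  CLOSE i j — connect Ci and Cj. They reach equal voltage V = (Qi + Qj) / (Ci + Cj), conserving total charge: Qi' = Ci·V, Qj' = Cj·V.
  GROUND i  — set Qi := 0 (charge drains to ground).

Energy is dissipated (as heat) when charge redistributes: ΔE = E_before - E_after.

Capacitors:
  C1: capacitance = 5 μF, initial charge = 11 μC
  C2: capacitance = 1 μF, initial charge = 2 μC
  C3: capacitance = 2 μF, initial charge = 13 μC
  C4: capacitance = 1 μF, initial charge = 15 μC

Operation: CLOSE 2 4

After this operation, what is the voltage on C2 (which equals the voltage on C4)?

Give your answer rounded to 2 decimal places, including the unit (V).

Initial: C1(5μF, Q=11μC, V=2.20V), C2(1μF, Q=2μC, V=2.00V), C3(2μF, Q=13μC, V=6.50V), C4(1μF, Q=15μC, V=15.00V)
Op 1: CLOSE 2-4: Q_total=17.00, C_total=2.00, V=8.50; Q2=8.50, Q4=8.50; dissipated=42.250

Answer: 8.50 V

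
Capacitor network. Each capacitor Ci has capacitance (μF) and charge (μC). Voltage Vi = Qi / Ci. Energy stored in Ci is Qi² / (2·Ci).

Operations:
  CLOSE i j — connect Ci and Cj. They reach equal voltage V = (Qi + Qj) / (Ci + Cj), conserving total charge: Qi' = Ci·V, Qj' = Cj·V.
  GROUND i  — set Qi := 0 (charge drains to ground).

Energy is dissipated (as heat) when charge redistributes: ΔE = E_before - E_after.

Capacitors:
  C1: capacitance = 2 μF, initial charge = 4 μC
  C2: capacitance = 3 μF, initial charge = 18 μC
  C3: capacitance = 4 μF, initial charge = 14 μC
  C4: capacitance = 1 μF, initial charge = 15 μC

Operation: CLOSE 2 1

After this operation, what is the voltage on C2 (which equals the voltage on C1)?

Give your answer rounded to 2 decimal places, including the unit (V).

Answer: 4.40 V

Derivation:
Initial: C1(2μF, Q=4μC, V=2.00V), C2(3μF, Q=18μC, V=6.00V), C3(4μF, Q=14μC, V=3.50V), C4(1μF, Q=15μC, V=15.00V)
Op 1: CLOSE 2-1: Q_total=22.00, C_total=5.00, V=4.40; Q2=13.20, Q1=8.80; dissipated=9.600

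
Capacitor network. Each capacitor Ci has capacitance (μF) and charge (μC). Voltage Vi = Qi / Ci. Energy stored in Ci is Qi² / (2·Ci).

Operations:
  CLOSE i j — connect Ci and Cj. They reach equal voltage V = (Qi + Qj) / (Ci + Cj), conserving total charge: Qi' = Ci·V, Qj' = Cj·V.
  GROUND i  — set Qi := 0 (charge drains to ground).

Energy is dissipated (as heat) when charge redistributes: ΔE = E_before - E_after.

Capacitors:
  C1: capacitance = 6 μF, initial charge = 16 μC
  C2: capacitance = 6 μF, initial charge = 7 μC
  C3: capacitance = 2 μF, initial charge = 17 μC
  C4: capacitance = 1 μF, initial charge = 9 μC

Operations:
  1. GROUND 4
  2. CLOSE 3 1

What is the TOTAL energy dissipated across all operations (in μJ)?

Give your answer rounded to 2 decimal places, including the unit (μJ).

Answer: 66.02 μJ

Derivation:
Initial: C1(6μF, Q=16μC, V=2.67V), C2(6μF, Q=7μC, V=1.17V), C3(2μF, Q=17μC, V=8.50V), C4(1μF, Q=9μC, V=9.00V)
Op 1: GROUND 4: Q4=0; energy lost=40.500
Op 2: CLOSE 3-1: Q_total=33.00, C_total=8.00, V=4.12; Q3=8.25, Q1=24.75; dissipated=25.521
Total dissipated: 66.021 μJ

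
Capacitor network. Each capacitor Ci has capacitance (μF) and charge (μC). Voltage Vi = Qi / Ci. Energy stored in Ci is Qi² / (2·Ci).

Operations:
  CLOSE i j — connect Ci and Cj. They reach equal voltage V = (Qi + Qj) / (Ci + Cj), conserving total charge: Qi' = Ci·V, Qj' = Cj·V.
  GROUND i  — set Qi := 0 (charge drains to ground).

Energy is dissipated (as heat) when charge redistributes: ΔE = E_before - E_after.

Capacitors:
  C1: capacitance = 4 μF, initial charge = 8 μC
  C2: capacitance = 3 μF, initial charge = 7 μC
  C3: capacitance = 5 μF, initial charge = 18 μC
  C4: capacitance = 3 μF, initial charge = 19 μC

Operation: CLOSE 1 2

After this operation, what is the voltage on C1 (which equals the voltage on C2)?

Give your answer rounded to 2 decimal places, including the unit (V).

Answer: 2.14 V

Derivation:
Initial: C1(4μF, Q=8μC, V=2.00V), C2(3μF, Q=7μC, V=2.33V), C3(5μF, Q=18μC, V=3.60V), C4(3μF, Q=19μC, V=6.33V)
Op 1: CLOSE 1-2: Q_total=15.00, C_total=7.00, V=2.14; Q1=8.57, Q2=6.43; dissipated=0.095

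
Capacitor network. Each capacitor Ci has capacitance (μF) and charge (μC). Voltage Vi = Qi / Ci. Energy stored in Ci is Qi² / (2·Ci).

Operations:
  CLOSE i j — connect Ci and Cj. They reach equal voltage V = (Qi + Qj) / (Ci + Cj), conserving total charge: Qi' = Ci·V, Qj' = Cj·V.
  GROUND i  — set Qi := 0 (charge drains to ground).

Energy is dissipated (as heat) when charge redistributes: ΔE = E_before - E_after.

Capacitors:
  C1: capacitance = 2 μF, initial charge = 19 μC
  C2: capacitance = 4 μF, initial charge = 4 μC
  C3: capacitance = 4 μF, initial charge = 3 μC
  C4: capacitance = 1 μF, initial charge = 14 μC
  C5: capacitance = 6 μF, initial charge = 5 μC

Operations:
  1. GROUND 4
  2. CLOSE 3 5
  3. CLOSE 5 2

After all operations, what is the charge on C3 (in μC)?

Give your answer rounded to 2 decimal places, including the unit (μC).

Initial: C1(2μF, Q=19μC, V=9.50V), C2(4μF, Q=4μC, V=1.00V), C3(4μF, Q=3μC, V=0.75V), C4(1μF, Q=14μC, V=14.00V), C5(6μF, Q=5μC, V=0.83V)
Op 1: GROUND 4: Q4=0; energy lost=98.000
Op 2: CLOSE 3-5: Q_total=8.00, C_total=10.00, V=0.80; Q3=3.20, Q5=4.80; dissipated=0.008
Op 3: CLOSE 5-2: Q_total=8.80, C_total=10.00, V=0.88; Q5=5.28, Q2=3.52; dissipated=0.048
Final charges: Q1=19.00, Q2=3.52, Q3=3.20, Q4=0.00, Q5=5.28

Answer: 3.20 μC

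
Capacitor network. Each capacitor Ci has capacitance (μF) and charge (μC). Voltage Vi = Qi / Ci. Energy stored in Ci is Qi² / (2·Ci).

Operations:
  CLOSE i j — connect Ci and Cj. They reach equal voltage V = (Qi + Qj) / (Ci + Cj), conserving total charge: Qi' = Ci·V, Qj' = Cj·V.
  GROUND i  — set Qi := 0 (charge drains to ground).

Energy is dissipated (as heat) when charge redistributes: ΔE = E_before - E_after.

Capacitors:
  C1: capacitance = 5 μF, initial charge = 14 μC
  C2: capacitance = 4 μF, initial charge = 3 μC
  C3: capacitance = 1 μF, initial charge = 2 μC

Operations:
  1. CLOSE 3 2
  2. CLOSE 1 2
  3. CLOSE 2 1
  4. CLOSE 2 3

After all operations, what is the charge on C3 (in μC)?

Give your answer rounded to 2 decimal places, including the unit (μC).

Initial: C1(5μF, Q=14μC, V=2.80V), C2(4μF, Q=3μC, V=0.75V), C3(1μF, Q=2μC, V=2.00V)
Op 1: CLOSE 3-2: Q_total=5.00, C_total=5.00, V=1.00; Q3=1.00, Q2=4.00; dissipated=0.625
Op 2: CLOSE 1-2: Q_total=18.00, C_total=9.00, V=2.00; Q1=10.00, Q2=8.00; dissipated=3.600
Op 3: CLOSE 2-1: Q_total=18.00, C_total=9.00, V=2.00; Q2=8.00, Q1=10.00; dissipated=0.000
Op 4: CLOSE 2-3: Q_total=9.00, C_total=5.00, V=1.80; Q2=7.20, Q3=1.80; dissipated=0.400
Final charges: Q1=10.00, Q2=7.20, Q3=1.80

Answer: 1.80 μC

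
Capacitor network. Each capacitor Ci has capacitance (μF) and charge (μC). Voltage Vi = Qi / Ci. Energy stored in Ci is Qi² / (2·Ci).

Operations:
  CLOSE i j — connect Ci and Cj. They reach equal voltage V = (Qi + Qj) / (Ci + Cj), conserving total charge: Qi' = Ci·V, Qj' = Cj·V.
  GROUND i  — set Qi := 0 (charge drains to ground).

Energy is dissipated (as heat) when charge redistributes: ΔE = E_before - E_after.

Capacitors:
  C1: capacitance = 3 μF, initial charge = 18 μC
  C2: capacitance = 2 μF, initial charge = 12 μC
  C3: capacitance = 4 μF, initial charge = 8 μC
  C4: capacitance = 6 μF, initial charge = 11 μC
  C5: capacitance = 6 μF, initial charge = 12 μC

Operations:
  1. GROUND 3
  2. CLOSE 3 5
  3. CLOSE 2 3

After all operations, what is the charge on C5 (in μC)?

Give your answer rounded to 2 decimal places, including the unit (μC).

Answer: 7.20 μC

Derivation:
Initial: C1(3μF, Q=18μC, V=6.00V), C2(2μF, Q=12μC, V=6.00V), C3(4μF, Q=8μC, V=2.00V), C4(6μF, Q=11μC, V=1.83V), C5(6μF, Q=12μC, V=2.00V)
Op 1: GROUND 3: Q3=0; energy lost=8.000
Op 2: CLOSE 3-5: Q_total=12.00, C_total=10.00, V=1.20; Q3=4.80, Q5=7.20; dissipated=4.800
Op 3: CLOSE 2-3: Q_total=16.80, C_total=6.00, V=2.80; Q2=5.60, Q3=11.20; dissipated=15.360
Final charges: Q1=18.00, Q2=5.60, Q3=11.20, Q4=11.00, Q5=7.20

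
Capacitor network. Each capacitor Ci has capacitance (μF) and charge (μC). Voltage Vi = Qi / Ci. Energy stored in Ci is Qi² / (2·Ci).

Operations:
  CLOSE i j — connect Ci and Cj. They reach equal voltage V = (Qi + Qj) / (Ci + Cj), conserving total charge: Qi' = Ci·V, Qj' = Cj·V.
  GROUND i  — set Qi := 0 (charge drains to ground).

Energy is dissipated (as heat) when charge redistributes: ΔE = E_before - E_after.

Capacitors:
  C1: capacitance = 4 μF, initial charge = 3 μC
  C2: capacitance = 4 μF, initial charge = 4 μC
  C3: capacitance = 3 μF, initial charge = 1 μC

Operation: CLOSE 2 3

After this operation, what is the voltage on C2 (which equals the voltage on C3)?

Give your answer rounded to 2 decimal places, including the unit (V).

Initial: C1(4μF, Q=3μC, V=0.75V), C2(4μF, Q=4μC, V=1.00V), C3(3μF, Q=1μC, V=0.33V)
Op 1: CLOSE 2-3: Q_total=5.00, C_total=7.00, V=0.71; Q2=2.86, Q3=2.14; dissipated=0.381

Answer: 0.71 V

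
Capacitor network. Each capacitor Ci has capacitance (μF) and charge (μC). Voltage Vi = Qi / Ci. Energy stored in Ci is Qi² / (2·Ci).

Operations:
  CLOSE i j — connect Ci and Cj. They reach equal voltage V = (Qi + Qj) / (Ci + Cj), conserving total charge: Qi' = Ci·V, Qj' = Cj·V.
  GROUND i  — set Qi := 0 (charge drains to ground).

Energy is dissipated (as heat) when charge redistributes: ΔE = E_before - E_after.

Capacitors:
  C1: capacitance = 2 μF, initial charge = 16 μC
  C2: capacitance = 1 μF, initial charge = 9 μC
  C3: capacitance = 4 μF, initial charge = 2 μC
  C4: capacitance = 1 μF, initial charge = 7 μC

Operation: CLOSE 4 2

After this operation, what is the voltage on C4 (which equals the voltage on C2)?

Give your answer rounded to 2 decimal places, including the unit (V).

Answer: 8.00 V

Derivation:
Initial: C1(2μF, Q=16μC, V=8.00V), C2(1μF, Q=9μC, V=9.00V), C3(4μF, Q=2μC, V=0.50V), C4(1μF, Q=7μC, V=7.00V)
Op 1: CLOSE 4-2: Q_total=16.00, C_total=2.00, V=8.00; Q4=8.00, Q2=8.00; dissipated=1.000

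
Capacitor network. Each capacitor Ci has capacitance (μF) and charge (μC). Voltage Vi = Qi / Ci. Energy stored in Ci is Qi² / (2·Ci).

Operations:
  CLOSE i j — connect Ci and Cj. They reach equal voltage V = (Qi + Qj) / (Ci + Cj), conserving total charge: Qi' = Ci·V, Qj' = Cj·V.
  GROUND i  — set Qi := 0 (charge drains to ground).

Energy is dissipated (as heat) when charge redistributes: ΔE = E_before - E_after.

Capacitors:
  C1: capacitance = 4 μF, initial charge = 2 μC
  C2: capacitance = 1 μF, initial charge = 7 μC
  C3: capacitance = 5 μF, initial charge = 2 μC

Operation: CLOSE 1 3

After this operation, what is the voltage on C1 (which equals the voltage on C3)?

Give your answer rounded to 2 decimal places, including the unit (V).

Answer: 0.44 V

Derivation:
Initial: C1(4μF, Q=2μC, V=0.50V), C2(1μF, Q=7μC, V=7.00V), C3(5μF, Q=2μC, V=0.40V)
Op 1: CLOSE 1-3: Q_total=4.00, C_total=9.00, V=0.44; Q1=1.78, Q3=2.22; dissipated=0.011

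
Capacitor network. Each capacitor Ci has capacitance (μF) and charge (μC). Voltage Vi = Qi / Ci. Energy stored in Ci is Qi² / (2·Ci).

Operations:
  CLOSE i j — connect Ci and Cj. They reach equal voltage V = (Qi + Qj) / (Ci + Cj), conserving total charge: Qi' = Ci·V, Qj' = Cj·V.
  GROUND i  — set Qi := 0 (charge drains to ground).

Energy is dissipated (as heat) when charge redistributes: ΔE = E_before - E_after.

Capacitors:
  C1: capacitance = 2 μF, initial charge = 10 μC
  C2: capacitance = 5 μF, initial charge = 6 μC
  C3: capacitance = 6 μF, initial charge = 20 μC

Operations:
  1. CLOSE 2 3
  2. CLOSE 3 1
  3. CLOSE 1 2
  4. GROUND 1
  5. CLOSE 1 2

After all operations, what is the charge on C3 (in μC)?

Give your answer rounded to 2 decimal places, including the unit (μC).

Answer: 18.14 μC

Derivation:
Initial: C1(2μF, Q=10μC, V=5.00V), C2(5μF, Q=6μC, V=1.20V), C3(6μF, Q=20μC, V=3.33V)
Op 1: CLOSE 2-3: Q_total=26.00, C_total=11.00, V=2.36; Q2=11.82, Q3=14.18; dissipated=6.206
Op 2: CLOSE 3-1: Q_total=24.18, C_total=8.00, V=3.02; Q3=18.14, Q1=6.05; dissipated=5.213
Op 3: CLOSE 1-2: Q_total=17.86, C_total=7.00, V=2.55; Q1=5.10, Q2=12.76; dissipated=0.310
Op 4: GROUND 1: Q1=0; energy lost=6.512
Op 5: CLOSE 1-2: Q_total=12.76, C_total=7.00, V=1.82; Q1=3.65, Q2=9.11; dissipated=4.652
Final charges: Q1=3.65, Q2=9.11, Q3=18.14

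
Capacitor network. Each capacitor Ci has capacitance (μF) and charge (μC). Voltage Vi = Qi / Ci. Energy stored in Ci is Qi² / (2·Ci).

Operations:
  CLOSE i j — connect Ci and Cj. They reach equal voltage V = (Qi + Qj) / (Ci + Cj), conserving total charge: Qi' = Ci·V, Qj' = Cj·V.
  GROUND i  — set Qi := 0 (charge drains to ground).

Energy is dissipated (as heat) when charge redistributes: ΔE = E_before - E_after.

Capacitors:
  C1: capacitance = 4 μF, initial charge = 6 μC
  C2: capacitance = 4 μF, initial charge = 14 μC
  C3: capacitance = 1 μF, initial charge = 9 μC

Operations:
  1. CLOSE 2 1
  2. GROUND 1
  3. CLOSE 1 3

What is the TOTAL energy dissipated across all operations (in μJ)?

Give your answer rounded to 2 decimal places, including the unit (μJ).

Initial: C1(4μF, Q=6μC, V=1.50V), C2(4μF, Q=14μC, V=3.50V), C3(1μF, Q=9μC, V=9.00V)
Op 1: CLOSE 2-1: Q_total=20.00, C_total=8.00, V=2.50; Q2=10.00, Q1=10.00; dissipated=4.000
Op 2: GROUND 1: Q1=0; energy lost=12.500
Op 3: CLOSE 1-3: Q_total=9.00, C_total=5.00, V=1.80; Q1=7.20, Q3=1.80; dissipated=32.400
Total dissipated: 48.900 μJ

Answer: 48.90 μJ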